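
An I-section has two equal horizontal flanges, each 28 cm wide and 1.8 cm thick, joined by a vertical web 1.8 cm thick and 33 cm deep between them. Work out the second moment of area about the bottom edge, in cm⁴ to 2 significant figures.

Break the section into simple shapes (no overlaps), measuring from the bottom-left corner of the bounding box.
Bottom flange: 28 × 1.8, A = 50.4 cm², y = 0.9 cm, Ī = 13.61 cm⁴.
Web: 1.8 × 33, A = 59.4 cm², y = 18.3 cm, Ī = 5 391 cm⁴.
Top flange: 28 × 1.8, A = 50.4 cm², y = 35.7 cm, Ī = 13.61 cm⁴.
Transfer each piece to the base of the section using Ī + A·d² with d = y − 0:
  bottom flange: d = 0.9 cm → contributes +54.43 cm⁴
  web: d = 18.3 cm → contributes +25 283 cm⁴
  top flange: d = 35.7 cm → contributes +64 248 cm⁴
Total I = 89 585 cm⁴.

I_base ≈ 9.0 × 10⁴ cm⁴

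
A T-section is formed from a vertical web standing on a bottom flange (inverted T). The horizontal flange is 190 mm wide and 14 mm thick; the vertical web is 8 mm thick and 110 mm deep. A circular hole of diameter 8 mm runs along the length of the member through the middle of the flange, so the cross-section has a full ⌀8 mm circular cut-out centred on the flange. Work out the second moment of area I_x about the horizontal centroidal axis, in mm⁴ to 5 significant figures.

Split into non-overlapping primitives; take the origin at the lower-left of the bounding box.
Flange: 190 × 14, A = 2 660 mm², y = 7 mm, Ī = 43446.67 mm⁴.
Web: 8 × 110, A = 880 mm², y = 69 mm, Ī = 887333.3 mm⁴.
Hole (subtracted): ⌀8, A = 50.26548 mm², y = 7 mm, Ī = 201.0619 mm⁴.
Centroid: ȳ = ΣA·y / ΣA = 22.63443 mm.
Transfer each piece to the horizontal centroidal axis using Ī + A·d² with d = y − 22.63443:
  flange: d = -15.63443 mm → contributes +693644.6 mm⁴
  web: d = 46.36557 mm → contributes +2 779 128 mm⁴
  hole: d = -15.63443 mm → contributes −12487.72 mm⁴
Total I = 3 460 285 mm⁴.

I_x ≈ 3.4603 × 10⁶ mm⁴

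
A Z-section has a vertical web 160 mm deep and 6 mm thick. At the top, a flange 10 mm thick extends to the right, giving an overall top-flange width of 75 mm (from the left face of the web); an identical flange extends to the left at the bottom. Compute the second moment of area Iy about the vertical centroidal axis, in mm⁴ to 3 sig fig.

Decompose the section into non-overlapping parts with the origin at the bottom-left of its bounding rectangle.
Web: 6 × 160, A = 960 mm², x = 72 mm, Ī = 2 880 mm⁴.
Top flange (beyond web): 69 × 10, A = 690 mm², x = 109.5 mm, Ī = 273 758 mm⁴.
Bottom flange (beyond web): 69 × 10, A = 690 mm², x = 34.5 mm, Ī = 273 758 mm⁴.
Centroid: x̄ = ΣA·x / ΣA = 72 mm.
Transfer each piece to the vertical centroidal axis using Ī + A·d² with d = x − 72:
  web: d = 0 mm → contributes +2 880 mm⁴
  top flange (beyond web): d = 37.5 mm → contributes +1 244 070 mm⁴
  bottom flange (beyond web): d = -37.5 mm → contributes +1 244 070 mm⁴
Total I = 2 491 020 mm⁴.

Iy ≈ 2.49 × 10⁶ mm⁴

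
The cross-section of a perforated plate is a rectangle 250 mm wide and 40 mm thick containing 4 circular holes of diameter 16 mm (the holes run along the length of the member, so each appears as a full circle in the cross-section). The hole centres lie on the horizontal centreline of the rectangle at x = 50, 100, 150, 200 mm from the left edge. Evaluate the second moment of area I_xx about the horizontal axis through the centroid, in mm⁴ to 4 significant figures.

Treat the section as a set of non-overlapping primitives; coordinates are from the bounding-box lower-left.
Plate: 250 × 40, A = 10 000 mm², y = 20 mm, Ī = 1 333 333 mm⁴.
Hole 1 (subtracted): ⌀16, A = 201.062 mm², y = 20 mm, Ī = 3216.99 mm⁴.
Hole 2 (subtracted): ⌀16, A = 201.062 mm², y = 20 mm, Ī = 3216.99 mm⁴.
Hole 3 (subtracted): ⌀16, A = 201.062 mm², y = 20 mm, Ī = 3216.99 mm⁴.
Hole 4 (subtracted): ⌀16, A = 201.062 mm², y = 20 mm, Ī = 3216.99 mm⁴.
By symmetry the centroid is at mid-height, ȳ = 20 mm.
All pieces are centred on the horizontal axis through the centroid, so I = ΣĪ (holes subtracted) = 1 320 465 mm⁴.

I_xx ≈ 1.320 × 10⁶ mm⁴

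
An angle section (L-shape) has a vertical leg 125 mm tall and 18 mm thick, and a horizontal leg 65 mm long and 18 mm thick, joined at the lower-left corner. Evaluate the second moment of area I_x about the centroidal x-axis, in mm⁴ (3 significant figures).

I_x ≈ 4.71 × 10⁶ mm⁴

Split into non-overlapping primitives; take the origin at the lower-left of the bounding box.
Vertical leg: 18 × 125, A = 2 250 mm², y = 62.5 mm, Ī = 2 929 688 mm⁴.
Horizontal leg (remainder): 47 × 18, A = 846 mm², y = 9 mm, Ī = 22 842 mm⁴.
Centroid: ȳ = ΣA·y / ΣA = 47.881 mm.
Transfer each piece to the centroidal x-axis using Ī + A·d² with d = y − 47.881:
  vertical leg: d = 14.619 mm → contributes +3 410 559 mm⁴
  horizontal leg (remainder): d = -38.881 mm → contributes +1 301 755 mm⁴
Total I = 4 712 314 mm⁴.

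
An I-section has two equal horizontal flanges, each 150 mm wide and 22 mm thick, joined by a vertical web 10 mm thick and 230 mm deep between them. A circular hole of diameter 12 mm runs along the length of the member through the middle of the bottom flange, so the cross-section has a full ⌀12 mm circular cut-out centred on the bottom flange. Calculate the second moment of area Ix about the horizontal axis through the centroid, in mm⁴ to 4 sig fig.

Split into non-overlapping primitives; take the origin at the lower-left of the bounding box.
Bottom flange: 150 × 22, A = 3 300 mm², y = 11 mm, Ī = 133 100 mm⁴.
Web: 10 × 230, A = 2 300 mm², y = 137 mm, Ī = 10 139 167 mm⁴.
Top flange: 150 × 22, A = 3 300 mm², y = 263 mm, Ī = 133 100 mm⁴.
Hole (subtracted): ⌀12, A = 113.097 mm², y = 11 mm, Ī = 1017.88 mm⁴.
Centroid: ȳ = ΣA·y / ΣA = 138.622 mm.
Transfer each piece to the horizontal axis through the centroid using Ī + A·d² with d = y − 138.622:
  bottom flange: d = -127.622 mm → contributes +53 881 237 mm⁴
  web: d = -1.62176 mm → contributes +10 145 216 mm⁴
  top flange: d = 124.378 mm → contributes +51 183 922 mm⁴
  hole: d = -127.622 mm → contributes −1 843 070 mm⁴
Total I = 113 367 305 mm⁴.

Ix ≈ 1.134 × 10⁸ mm⁴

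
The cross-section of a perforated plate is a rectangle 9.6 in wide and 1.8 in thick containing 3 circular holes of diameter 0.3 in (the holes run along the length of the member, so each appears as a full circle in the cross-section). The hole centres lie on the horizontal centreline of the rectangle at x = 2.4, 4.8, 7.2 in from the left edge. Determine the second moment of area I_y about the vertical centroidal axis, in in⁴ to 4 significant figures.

Treat the section as a set of non-overlapping primitives; coordinates are from the bounding-box lower-left.
Plate: 9.6 × 1.8, A = 17.28 in², x = 4.8 in, Ī = 132.71 in⁴.
Hole 1 (subtracted): ⌀0.3, A = 0.0706858 in², x = 2.4 in, Ī = 0.000397608 in⁴.
Hole 2 (subtracted): ⌀0.3, A = 0.0706858 in², x = 4.8 in, Ī = 0.000397608 in⁴.
Hole 3 (subtracted): ⌀0.3, A = 0.0706858 in², x = 7.2 in, Ī = 0.000397608 in⁴.
By symmetry the centroid is at mid-width, x̄ = 4.8 in.
Transfer each piece to the vertical centroidal axis using Ī + A·d² with d = x − 4.8:
  plate: d = 0 in → contributes +132.71 in⁴
  hole 1: d = -2.4 in → contributes −0.407548 in⁴
  hole 2: d = 0 in → contributes −0.000397608 in⁴
  hole 3: d = 2.4 in → contributes −0.407548 in⁴
Total I = 131.895 in⁴.

I_y ≈ 131.9 in⁴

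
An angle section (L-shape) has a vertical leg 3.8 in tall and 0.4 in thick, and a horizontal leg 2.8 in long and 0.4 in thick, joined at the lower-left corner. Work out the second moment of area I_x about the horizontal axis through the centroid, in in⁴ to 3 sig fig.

Split into non-overlapping primitives; take the origin at the lower-left of the bounding box.
Vertical leg: 0.4 × 3.8, A = 1.52 in², y = 1.9 in, Ī = 1.8291 in⁴.
Horizontal leg (remainder): 2.4 × 0.4, A = 0.96 in², y = 0.2 in, Ī = 0.0128 in⁴.
Centroid: ȳ = ΣA·y / ΣA = 1.2419 in.
Transfer each piece to the horizontal axis through the centroid using Ī + A·d² with d = y − 1.2419:
  vertical leg: d = 0.65806 in → contributes +2.4873 in⁴
  horizontal leg (remainder): d = -1.0419 in → contributes +1.055 in⁴
Total I = 3.5423 in⁴.

I_x ≈ 3.54 in⁴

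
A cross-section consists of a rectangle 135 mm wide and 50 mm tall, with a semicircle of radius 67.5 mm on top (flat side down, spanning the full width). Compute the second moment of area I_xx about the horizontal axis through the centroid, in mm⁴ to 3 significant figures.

I_xx ≈ 1.37 × 10⁷ mm⁴

Treat the section as a set of non-overlapping primitives; coordinates are from the bounding-box lower-left.
Rectangular body: 135 × 50, A = 6 750 mm², y = 25 mm, Ī = 1 406 250 mm⁴.
Semicircular cap: semicircle r = 67.5, A = 7156.9 mm², y = 78.648 mm, Ī = 2 278 490 mm⁴.
Centroid: ȳ = ΣA·y / ΣA = 52.609 mm.
Transfer each piece to the horizontal axis through the centroid using Ī + A·d² with d = y − 52.609:
  rectangular body: d = -27.609 mm → contributes +6 551 431 mm⁴
  semicircular cap: d = 26.039 mm → contributes +7 131 119 mm⁴
Total I = 13 682 550 mm⁴.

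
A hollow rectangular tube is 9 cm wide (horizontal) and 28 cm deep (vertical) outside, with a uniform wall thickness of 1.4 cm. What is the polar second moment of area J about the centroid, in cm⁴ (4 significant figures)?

J ≈ 9396 cm⁴

Decompose the section into non-overlapping parts with the origin at the bottom-left of its bounding rectangle.
Outer rectangle: 9 × 28, A = 252 cm², y = 14 cm, Ī = 16 464 cm⁴.
Inner void (subtracted): 6.2 × 25.2, A = 156.24 cm², y = 14 cm, Ī = 8268.22 cm⁴.
By symmetry the centroid is at mid-height, ȳ = 14 cm.
All pieces are centred on the centroidal x-axis, so I = ΣĪ (holes subtracted) = 8195.78 cm⁴.
Repeating about the centroidal y-axis gives I_y = 1200.51 cm⁴.
Polar second moment: J = I_x + I_y = 9396.29 cm⁴.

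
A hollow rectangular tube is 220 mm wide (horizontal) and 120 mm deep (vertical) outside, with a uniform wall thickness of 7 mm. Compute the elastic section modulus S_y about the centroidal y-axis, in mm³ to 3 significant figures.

Treat the section as a set of non-overlapping primitives; coordinates are from the bounding-box lower-left.
Outer rectangle: 220 × 120, A = 26 400 mm², x = 110 mm, Ī = 106 480 000 mm⁴.
Inner void (subtracted): 206 × 106, A = 21 836 mm², x = 110 mm, Ī = 77 219 375 mm⁴.
By symmetry the centroid is at mid-width, x̄ = 110 mm.
All pieces are centred on the centroidal y-axis, so I = ΣĪ (holes subtracted) = 29 260 625 mm⁴.
Extreme fibre distance c = 110 mm; S = I/c = 266 006 mm³.

S_y ≈ 2.66 × 10⁵ mm³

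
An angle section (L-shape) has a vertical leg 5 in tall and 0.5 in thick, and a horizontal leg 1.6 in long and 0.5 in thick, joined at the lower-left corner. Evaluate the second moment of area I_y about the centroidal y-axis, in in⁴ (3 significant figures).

I_y ≈ 0.396 in⁴

Split into non-overlapping primitives; take the origin at the lower-left of the bounding box.
Vertical leg: 0.5 × 5, A = 2.5 in², x = 0.25 in, Ī = 0.052083 in⁴.
Horizontal leg (remainder): 1.1 × 0.5, A = 0.55 in², x = 1.05 in, Ī = 0.055458 in⁴.
Centroid: x̄ = ΣA·x / ΣA = 0.39426 in.
Transfer each piece to the centroidal y-axis using Ī + A·d² with d = x − 0.39426:
  vertical leg: d = -0.14426 in → contributes +0.10411 in⁴
  horizontal leg (remainder): d = 0.65574 in → contributes +0.29195 in⁴
Total I = 0.39607 in⁴.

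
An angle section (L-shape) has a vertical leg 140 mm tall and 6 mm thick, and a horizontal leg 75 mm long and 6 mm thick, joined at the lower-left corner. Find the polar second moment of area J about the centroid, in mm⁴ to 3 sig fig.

Split into non-overlapping primitives; take the origin at the lower-left of the bounding box.
Vertical leg: 6 × 140, A = 840 mm², y = 70 mm, Ī = 1 372 000 mm⁴.
Horizontal leg (remainder): 69 × 6, A = 414 mm², y = 3 mm, Ī = 1 242 mm⁴.
Centroid: ȳ = ΣA·y / ΣA = 47.88 mm.
Transfer each piece to the centroidal x-axis using Ī + A·d² with d = y − 47.88:
  vertical leg: d = 22.12 mm → contributes +1 782 993 mm⁴
  horizontal leg (remainder): d = -44.88 mm → contributes +835 141 mm⁴
Total I = 2 618 134 mm⁴.
For the y-axis: x̄ = 15.38 mm.
Repeating about the centroidal y-axis gives I_y = 556 757 mm⁴.
Polar second moment: J = I_x + I_y = 3 174 891 mm⁴.

J ≈ 3.17 × 10⁶ mm⁴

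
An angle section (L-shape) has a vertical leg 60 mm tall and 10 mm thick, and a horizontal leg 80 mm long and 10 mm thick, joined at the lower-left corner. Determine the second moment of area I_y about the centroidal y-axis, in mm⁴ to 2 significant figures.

I_y ≈ 8.1 × 10⁵ mm⁴

Treat the section as a set of non-overlapping primitives; coordinates are from the bounding-box lower-left.
Vertical leg: 10 × 60, A = 600 mm², x = 5 mm, Ī = 5 000 mm⁴.
Horizontal leg (remainder): 70 × 10, A = 700 mm², x = 45 mm, Ī = 285 833 mm⁴.
Centroid: x̄ = ΣA·x / ΣA = 26.54 mm.
Transfer each piece to the centroidal y-axis using Ī + A·d² with d = x − 26.54:
  vertical leg: d = -21.54 mm → contributes +283 343 mm⁴
  horizontal leg (remainder): d = 18.46 mm → contributes +524 413 mm⁴
Total I = 807 756 mm⁴.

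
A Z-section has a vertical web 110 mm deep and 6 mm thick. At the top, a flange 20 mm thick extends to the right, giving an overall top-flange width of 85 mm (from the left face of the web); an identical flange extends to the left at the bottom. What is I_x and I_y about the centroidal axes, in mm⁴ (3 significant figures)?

I_x ≈ 7.17 × 10⁶ mm⁴, I_y ≈ 7.35 × 10⁶ mm⁴

Break the section into simple shapes (no overlaps), measuring from the bottom-left corner of the bounding box.
Web: 6 × 110, A = 660 mm², y = 55 mm, Ī = 665 500 mm⁴.
Top flange (beyond web): 79 × 20, A = 1 580 mm², y = 100 mm, Ī = 52 667 mm⁴.
Bottom flange (beyond web): 79 × 20, A = 1 580 mm², y = 10 mm, Ī = 52 667 mm⁴.
Centroid: ȳ = ΣA·y / ΣA = 55 mm.
Transfer each piece to the centroidal x-axis using Ī + A·d² with d = y − 55:
  web: d = 0 mm → contributes +665 500 mm⁴
  top flange (beyond web): d = 45 mm → contributes +3 252 167 mm⁴
  bottom flange (beyond web): d = -45 mm → contributes +3 252 167 mm⁴
Total I = 7 169 833 mm⁴.
For the y-axis: x̄ = 82 mm.
Repeating about the centroidal y-axis gives I_y = 7 353 193 mm⁴.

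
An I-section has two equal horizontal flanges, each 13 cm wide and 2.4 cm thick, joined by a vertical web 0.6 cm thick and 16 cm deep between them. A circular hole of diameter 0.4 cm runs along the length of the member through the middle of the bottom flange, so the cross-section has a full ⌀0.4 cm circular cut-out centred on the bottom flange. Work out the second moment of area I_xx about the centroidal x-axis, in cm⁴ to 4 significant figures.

I_xx ≈ 5506 cm⁴

Treat the section as a set of non-overlapping primitives; coordinates are from the bounding-box lower-left.
Bottom flange: 13 × 2.4, A = 31.2 cm², y = 1.2 cm, Ī = 14.976 cm⁴.
Web: 0.6 × 16, A = 9.6 cm², y = 10.4 cm, Ī = 204.8 cm⁴.
Top flange: 13 × 2.4, A = 31.2 cm², y = 19.6 cm, Ī = 14.976 cm⁴.
Hole (subtracted): ⌀0.4, A = 0.125664 cm², y = 1.2 cm, Ī = 0.00125664 cm⁴.
Centroid: ȳ = ΣA·y / ΣA = 10.4161 cm.
Transfer each piece to the centroidal x-axis using Ī + A·d² with d = y − 10.4161:
  bottom flange: d = -9.21609 cm → contributes +2664.99 cm⁴
  web: d = -0.0160851 cm → contributes +204.802 cm⁴
  top flange: d = 9.18391 cm → contributes +2646.52 cm⁴
  hole: d = -9.21609 cm → contributes −10.6747 cm⁴
Total I = 5505.63 cm⁴.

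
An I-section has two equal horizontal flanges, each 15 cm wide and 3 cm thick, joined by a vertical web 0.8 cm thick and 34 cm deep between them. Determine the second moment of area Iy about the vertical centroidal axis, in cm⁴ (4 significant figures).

Decompose the section into non-overlapping parts with the origin at the bottom-left of its bounding rectangle.
Bottom flange: 15 × 3, A = 45 cm², x = 7.5 cm, Ī = 843.75 cm⁴.
Web: 0.8 × 34, A = 27.2 cm², x = 7.5 cm, Ī = 1.45067 cm⁴.
Top flange: 15 × 3, A = 45 cm², x = 7.5 cm, Ī = 843.75 cm⁴.
By symmetry the centroid is at mid-width, x̄ = 7.5 cm.
All pieces are centred on the vertical centroidal axis, so I = ΣĪ = 1688.95 cm⁴.

Iy ≈ 1689 cm⁴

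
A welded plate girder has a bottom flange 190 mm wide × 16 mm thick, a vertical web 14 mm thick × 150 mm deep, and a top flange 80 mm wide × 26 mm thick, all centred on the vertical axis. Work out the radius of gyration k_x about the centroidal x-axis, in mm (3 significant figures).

k_x ≈ 74.9 mm

Treat the section as a set of non-overlapping primitives; coordinates are from the bounding-box lower-left.
Bottom plate: 190 × 16, A = 3 040 mm², y = 8 mm, Ī = 64 853 mm⁴.
Web plate: 14 × 150, A = 2 100 mm², y = 91 mm, Ī = 3 937 500 mm⁴.
Top plate: 80 × 26, A = 2 080 mm², y = 179 mm, Ī = 117 173 mm⁴.
Centroid: ȳ = ΣA·y / ΣA = 81.404 mm.
Transfer each piece to the centroidal x-axis using Ī + A·d² with d = y − 81.404:
  bottom plate: d = -73.404 mm → contributes +16 445 014 mm⁴
  web plate: d = 9.5956 mm → contributes +4 130 857 mm⁴
  top plate: d = 97.596 mm → contributes +19 928 955 mm⁴
Total I = 40 504 826 mm⁴.
Radius of gyration: k = √(I/A) = √(40 504 826 / 7 220) = 74.901 mm.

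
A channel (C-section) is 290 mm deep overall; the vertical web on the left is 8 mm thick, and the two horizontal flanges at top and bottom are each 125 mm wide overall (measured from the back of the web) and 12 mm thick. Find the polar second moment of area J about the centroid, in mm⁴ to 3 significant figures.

Decompose the section into non-overlapping parts with the origin at the bottom-left of its bounding rectangle.
Web: 8 × 290, A = 2 320 mm², y = 145 mm, Ī = 16 259 333 mm⁴.
Top flange (beyond web): 117 × 12, A = 1 404 mm², y = 284 mm, Ī = 16 848 mm⁴.
Bottom flange (beyond web): 117 × 12, A = 1 404 mm², y = 6 mm, Ī = 16 848 mm⁴.
By symmetry the centroid is at mid-height, ȳ = 145 mm.
Transfer each piece to the centroidal x-axis using Ī + A·d² with d = y − 145:
  web: d = 0 mm → contributes +16 259 333 mm⁴
  top flange (beyond web): d = 139 mm → contributes +27 143 532 mm⁴
  bottom flange (beyond web): d = -139 mm → contributes +27 143 532 mm⁴
Total I = 70 546 397 mm⁴.
For the y-axis: x̄ = 38.224 mm.
Repeating about the centroidal y-axis gives I_y = 8 178 060 mm⁴.
Polar second moment: J = I_x + I_y = 78 724 458 mm⁴.

J ≈ 7.87 × 10⁷ mm⁴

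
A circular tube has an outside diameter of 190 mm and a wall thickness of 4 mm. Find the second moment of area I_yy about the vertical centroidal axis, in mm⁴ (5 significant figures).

Treat the section as a set of non-overlapping primitives; coordinates are from the bounding-box lower-left.
Outer circle: ⌀190, A = 28352.87 mm², x = 95 mm, Ī = 63 971 171 mm⁴.
Bore (subtracted): ⌀182, A = 26015.53 mm², x = 95 mm, Ī = 53 858 648 mm⁴.
By symmetry the centroid is at mid-width, x̄ = 95 mm.
All pieces are centred on the vertical centroidal axis, so I = ΣĪ (holes subtracted) = 10 112 523 mm⁴.

I_yy ≈ 1.0113 × 10⁷ mm⁴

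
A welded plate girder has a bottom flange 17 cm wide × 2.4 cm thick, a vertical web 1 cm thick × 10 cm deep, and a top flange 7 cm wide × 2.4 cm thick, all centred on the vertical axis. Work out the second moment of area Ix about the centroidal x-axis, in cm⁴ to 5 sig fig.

Decompose the section into non-overlapping parts with the origin at the bottom-left of its bounding rectangle.
Bottom plate: 17 × 2.4, A = 40.8 cm², y = 1.2 cm, Ī = 19.584 cm⁴.
Web plate: 1 × 10, A = 10 cm², y = 7.4 cm, Ī = 83.33333 cm⁴.
Top plate: 7 × 2.4, A = 16.8 cm², y = 13.6 cm, Ī = 8.064 cm⁴.
Centroid: ȳ = ΣA·y / ΣA = 5.198817 cm.
Transfer each piece to the centroidal x-axis using Ī + A·d² with d = y − 5.198817:
  bottom plate: d = -3.998817 cm → contributes +671.9978 cm⁴
  web plate: d = 2.201183 cm → contributes +131.7854 cm⁴
  top plate: d = 8.401183 cm → contributes +1193.806 cm⁴
Total I = 1997.589 cm⁴.

Ix ≈ 1997.6 cm⁴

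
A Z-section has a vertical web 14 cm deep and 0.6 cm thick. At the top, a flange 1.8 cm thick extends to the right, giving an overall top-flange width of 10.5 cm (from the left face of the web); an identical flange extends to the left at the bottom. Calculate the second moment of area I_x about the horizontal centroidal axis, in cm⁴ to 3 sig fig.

I_x ≈ 1470 cm⁴

Decompose the section into non-overlapping parts with the origin at the bottom-left of its bounding rectangle.
Web: 0.6 × 14, A = 8.4 cm², y = 7 cm, Ī = 137.2 cm⁴.
Top flange (beyond web): 9.9 × 1.8, A = 17.82 cm², y = 13.1 cm, Ī = 4.8114 cm⁴.
Bottom flange (beyond web): 9.9 × 1.8, A = 17.82 cm², y = 0.9 cm, Ī = 4.8114 cm⁴.
Centroid: ȳ = ΣA·y / ΣA = 7 cm.
Transfer each piece to the horizontal centroidal axis using Ī + A·d² with d = y − 7:
  web: d = 0 cm → contributes +137.2 cm⁴
  top flange (beyond web): d = 6.1 cm → contributes +667.89 cm⁴
  bottom flange (beyond web): d = -6.1 cm → contributes +667.89 cm⁴
Total I = 1 473 cm⁴.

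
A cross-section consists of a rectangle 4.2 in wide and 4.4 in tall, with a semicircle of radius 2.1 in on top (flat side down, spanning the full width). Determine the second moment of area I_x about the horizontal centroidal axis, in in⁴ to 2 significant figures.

Treat the section as a set of non-overlapping primitives; coordinates are from the bounding-box lower-left.
Rectangular body: 4.2 × 4.4, A = 18.48 in², y = 2.2 in, Ī = 29.81 in⁴.
Semicircular cap: semicircle r = 2.1, A = 6.927 in², y = 5.291 in, Ī = 2.135 in⁴.
Centroid: ȳ = ΣA·y / ΣA = 3.043 in.
Transfer each piece to the horizontal centroidal axis using Ī + A·d² with d = y − 3.043:
  rectangular body: d = -0.8428 in → contributes +42.94 in⁴
  semicircular cap: d = 2.248 in → contributes +37.16 in⁴
Total I = 80.1 in⁴.

I_x ≈ 80 in⁴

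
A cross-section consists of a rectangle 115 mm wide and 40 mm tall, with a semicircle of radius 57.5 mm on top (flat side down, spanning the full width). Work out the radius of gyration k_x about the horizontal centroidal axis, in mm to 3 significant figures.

Break the section into simple shapes (no overlaps), measuring from the bottom-left corner of the bounding box.
Rectangular body: 115 × 40, A = 4 600 mm², y = 20 mm, Ī = 613 333 mm⁴.
Semicircular cap: semicircle r = 57.5, A = 5193.4 mm², y = 64.404 mm, Ī = 1 199 785 mm⁴.
Centroid: ȳ = ΣA·y / ΣA = 43.547 mm.
Transfer each piece to the horizontal centroidal axis using Ī + A·d² with d = y − 43.547:
  rectangular body: d = -23.547 mm → contributes +3 163 904 mm⁴
  semicircular cap: d = 20.857 mm → contributes +3 458 907 mm⁴
Total I = 6 622 811 mm⁴.
Radius of gyration: k = √(I/A) = √(6 622 811 / 9793.4) = 26.005 mm.

k_x ≈ 26.0 mm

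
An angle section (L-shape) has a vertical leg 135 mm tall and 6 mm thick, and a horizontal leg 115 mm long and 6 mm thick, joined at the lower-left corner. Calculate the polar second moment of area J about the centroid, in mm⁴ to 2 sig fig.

Break the section into simple shapes (no overlaps), measuring from the bottom-left corner of the bounding box.
Vertical leg: 6 × 135, A = 810 mm², y = 67.5 mm, Ī = 1 230 188 mm⁴.
Horizontal leg (remainder): 109 × 6, A = 654 mm², y = 3 mm, Ī = 1 962 mm⁴.
Centroid: ȳ = ΣA·y / ΣA = 38.69 mm.
Transfer each piece to the centroidal x-axis using Ī + A·d² with d = y − 38.69:
  vertical leg: d = 28.81 mm → contributes +1 902 665 mm⁴
  horizontal leg (remainder): d = -35.69 mm → contributes +834 847 mm⁴
Total I = 2 737 512 mm⁴.
For the y-axis: x̄ = 28.69 mm.
Repeating about the centroidal y-axis gives I_y = 1 846 292 mm⁴.
Polar second moment: J = I_x + I_y = 4 583 804 mm⁴.

J ≈ 4.6 × 10⁶ mm⁴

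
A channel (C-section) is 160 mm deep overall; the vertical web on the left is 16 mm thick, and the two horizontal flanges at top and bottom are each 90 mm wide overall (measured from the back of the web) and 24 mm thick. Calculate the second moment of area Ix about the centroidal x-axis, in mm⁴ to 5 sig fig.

Treat the section as a set of non-overlapping primitives; coordinates are from the bounding-box lower-left.
Web: 16 × 160, A = 2 560 mm², y = 80 mm, Ī = 5 461 333 mm⁴.
Top flange (beyond web): 74 × 24, A = 1 776 mm², y = 148 mm, Ī = 85 248 mm⁴.
Bottom flange (beyond web): 74 × 24, A = 1 776 mm², y = 12 mm, Ī = 85 248 mm⁴.
By symmetry the centroid is at mid-height, ȳ = 80 mm.
Transfer each piece to the centroidal x-axis using Ī + A·d² with d = y − 80:
  web: d = 0 mm → contributes +5 461 333 mm⁴
  top flange (beyond web): d = 68 mm → contributes +8 297 472 mm⁴
  bottom flange (beyond web): d = -68 mm → contributes +8 297 472 mm⁴
Total I = 22 056 277 mm⁴.

Ix ≈ 2.2056 × 10⁷ mm⁴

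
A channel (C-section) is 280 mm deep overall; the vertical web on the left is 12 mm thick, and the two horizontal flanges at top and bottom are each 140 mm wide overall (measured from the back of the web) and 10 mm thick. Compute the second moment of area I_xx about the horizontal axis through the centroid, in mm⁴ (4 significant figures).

Break the section into simple shapes (no overlaps), measuring from the bottom-left corner of the bounding box.
Web: 12 × 280, A = 3 360 mm², y = 140 mm, Ī = 21 952 000 mm⁴.
Top flange (beyond web): 128 × 10, A = 1 280 mm², y = 275 mm, Ī = 10666.7 mm⁴.
Bottom flange (beyond web): 128 × 10, A = 1 280 mm², y = 5 mm, Ī = 10666.7 mm⁴.
By symmetry the centroid is at mid-height, ȳ = 140 mm.
Transfer each piece to the horizontal axis through the centroid using Ī + A·d² with d = y − 140:
  web: d = 0 mm → contributes +21 952 000 mm⁴
  top flange (beyond web): d = 135 mm → contributes +23 338 667 mm⁴
  bottom flange (beyond web): d = -135 mm → contributes +23 338 667 mm⁴
Total I = 68 629 333 mm⁴.

I_xx ≈ 6.863 × 10⁷ mm⁴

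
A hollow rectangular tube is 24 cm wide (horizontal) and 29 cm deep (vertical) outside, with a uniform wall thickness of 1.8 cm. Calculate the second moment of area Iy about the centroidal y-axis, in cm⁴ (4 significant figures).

Decompose the section into non-overlapping parts with the origin at the bottom-left of its bounding rectangle.
Outer rectangle: 24 × 29, A = 696 cm², x = 12 cm, Ī = 33 408 cm⁴.
Inner void (subtracted): 20.4 × 25.4, A = 518.16 cm², x = 12 cm, Ī = 17969.8 cm⁴.
By symmetry the centroid is at mid-width, x̄ = 12 cm.
All pieces are centred on the centroidal y-axis, so I = ΣĪ (holes subtracted) = 15438.2 cm⁴.

Iy ≈ 1.544 × 10⁴ cm⁴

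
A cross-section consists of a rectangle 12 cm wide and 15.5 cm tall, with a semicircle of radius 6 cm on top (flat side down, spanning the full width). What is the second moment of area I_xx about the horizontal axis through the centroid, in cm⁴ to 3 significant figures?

Decompose the section into non-overlapping parts with the origin at the bottom-left of its bounding rectangle.
Rectangular body: 12 × 15.5, A = 186 cm², y = 7.75 cm, Ī = 3723.9 cm⁴.
Semicircular cap: semicircle r = 6, A = 56.549 cm², y = 18.046 cm, Ī = 142.25 cm⁴.
Centroid: ȳ = ΣA·y / ΣA = 10.151 cm.
Transfer each piece to the horizontal axis through the centroid using Ī + A·d² with d = y − 10.151:
  rectangular body: d = -2.4006 cm → contributes +4795.7 cm⁴
  semicircular cap: d = 7.8959 cm → contributes +3667.8 cm⁴
Total I = 8463.5 cm⁴.

I_xx ≈ 8460 cm⁴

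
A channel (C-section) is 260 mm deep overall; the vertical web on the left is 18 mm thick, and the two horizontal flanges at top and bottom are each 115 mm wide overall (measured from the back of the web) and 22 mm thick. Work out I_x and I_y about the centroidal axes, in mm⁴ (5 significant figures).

I_x ≈ 8.6975 × 10⁷ mm⁴, I_y ≈ 1.0853 × 10⁷ mm⁴

Treat the section as a set of non-overlapping primitives; coordinates are from the bounding-box lower-left.
Web: 18 × 260, A = 4 680 mm², y = 130 mm, Ī = 26 364 000 mm⁴.
Top flange (beyond web): 97 × 22, A = 2 134 mm², y = 249 mm, Ī = 86071.33 mm⁴.
Bottom flange (beyond web): 97 × 22, A = 2 134 mm², y = 11 mm, Ī = 86071.33 mm⁴.
By symmetry the centroid is at mid-height, ȳ = 130 mm.
Transfer each piece to the centroidal x-axis using Ī + A·d² with d = y − 130:
  web: d = 0 mm → contributes +26 364 000 mm⁴
  top flange (beyond web): d = 119 mm → contributes +30 305 645 mm⁴
  bottom flange (beyond web): d = -119 mm → contributes +30 305 645 mm⁴
Total I = 86 975 291 mm⁴.
For the y-axis: x̄ = 36.42624 mm.
Repeating about the centroidal y-axis gives I_y = 10 853 229 mm⁴.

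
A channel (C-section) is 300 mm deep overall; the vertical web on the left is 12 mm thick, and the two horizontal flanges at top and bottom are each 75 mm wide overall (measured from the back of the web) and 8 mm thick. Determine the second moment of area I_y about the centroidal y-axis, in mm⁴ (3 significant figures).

I_y ≈ 1.48 × 10⁶ mm⁴

Decompose the section into non-overlapping parts with the origin at the bottom-left of its bounding rectangle.
Web: 12 × 300, A = 3 600 mm², x = 6 mm, Ī = 43 200 mm⁴.
Top flange (beyond web): 63 × 8, A = 504 mm², x = 43.5 mm, Ī = 166 698 mm⁴.
Bottom flange (beyond web): 63 × 8, A = 504 mm², x = 43.5 mm, Ī = 166 698 mm⁴.
Centroid: x̄ = ΣA·x / ΣA = 14.203 mm.
Transfer each piece to the centroidal y-axis using Ī + A·d² with d = x − 14.203:
  web: d = -8.2031 mm → contributes +285 449 mm⁴
  top flange (beyond web): d = 29.297 mm → contributes +599 285 mm⁴
  bottom flange (beyond web): d = 29.297 mm → contributes +599 285 mm⁴
Total I = 1 484 018 mm⁴.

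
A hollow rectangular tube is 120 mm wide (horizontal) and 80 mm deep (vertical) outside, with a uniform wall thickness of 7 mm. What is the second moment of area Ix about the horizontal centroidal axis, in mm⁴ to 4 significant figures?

Decompose the section into non-overlapping parts with the origin at the bottom-left of its bounding rectangle.
Outer rectangle: 120 × 80, A = 9 600 mm², y = 40 mm, Ī = 5 120 000 mm⁴.
Inner void (subtracted): 106 × 66, A = 6 996 mm², y = 40 mm, Ī = 2 539 548 mm⁴.
By symmetry the centroid is at mid-height, ȳ = 40 mm.
All pieces are centred on the horizontal centroidal axis, so I = ΣĪ (holes subtracted) = 2 580 452 mm⁴.

Ix ≈ 2.580 × 10⁶ mm⁴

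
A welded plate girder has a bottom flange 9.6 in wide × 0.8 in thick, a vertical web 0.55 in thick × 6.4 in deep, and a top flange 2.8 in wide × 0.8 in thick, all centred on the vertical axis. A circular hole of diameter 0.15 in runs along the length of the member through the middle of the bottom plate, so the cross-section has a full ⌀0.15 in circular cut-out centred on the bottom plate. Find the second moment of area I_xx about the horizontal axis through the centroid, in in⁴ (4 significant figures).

Treat the section as a set of non-overlapping primitives; coordinates are from the bounding-box lower-left.
Bottom plate: 9.6 × 0.8, A = 7.68 in², y = 0.4 in, Ī = 0.4096 in⁴.
Web plate: 0.55 × 6.4, A = 3.52 in², y = 4 in, Ī = 12.0149 in⁴.
Top plate: 2.8 × 0.8, A = 2.24 in², y = 7.6 in, Ī = 0.119467 in⁴.
Hole (subtracted): ⌀0.15, A = 0.0176715 in², y = 0.4 in, Ī = 0.0000248505 in⁴.
Centroid: ȳ = ΣA·y / ΣA = 2.54568 in.
Transfer each piece to the horizontal axis through the centroid using Ī + A·d² with d = y − 2.54568:
  bottom plate: d = -2.14568 in → contributes +35.7678 in⁴
  web plate: d = 1.45432 in → contributes +19.4599 in⁴
  top plate: d = 5.05432 in → contributes +57.3429 in⁴
  hole: d = -2.14568 in → contributes −0.0813831 in⁴
Total I = 112.489 in⁴.

I_xx ≈ 112.5 in⁴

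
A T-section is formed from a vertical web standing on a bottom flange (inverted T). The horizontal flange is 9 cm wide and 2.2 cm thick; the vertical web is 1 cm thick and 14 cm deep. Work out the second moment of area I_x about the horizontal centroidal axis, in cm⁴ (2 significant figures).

Decompose the section into non-overlapping parts with the origin at the bottom-left of its bounding rectangle.
Flange: 9 × 2.2, A = 19.8 cm², y = 1.1 cm, Ī = 7.986 cm⁴.
Web: 1 × 14, A = 14 cm², y = 9.2 cm, Ī = 228.7 cm⁴.
Centroid: ȳ = ΣA·y / ΣA = 4.455 cm.
Transfer each piece to the horizontal centroidal axis using Ī + A·d² with d = y − 4.455:
  flange: d = -3.355 cm → contributes +230.9 cm⁴
  web: d = 4.745 cm → contributes +543.9 cm⁴
Total I = 774.7 cm⁴.

I_x ≈ 770 cm⁴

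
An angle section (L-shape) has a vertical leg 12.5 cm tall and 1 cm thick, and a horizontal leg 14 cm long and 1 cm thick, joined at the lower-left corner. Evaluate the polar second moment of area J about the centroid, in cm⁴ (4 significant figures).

Decompose the section into non-overlapping parts with the origin at the bottom-left of its bounding rectangle.
Vertical leg: 1 × 12.5, A = 12.5 cm², y = 6.25 cm, Ī = 162.76 cm⁴.
Horizontal leg (remainder): 13 × 1, A = 13 cm², y = 0.5 cm, Ī = 1.08333 cm⁴.
Centroid: ȳ = ΣA·y / ΣA = 3.31863 cm.
Transfer each piece to the centroidal x-axis using Ī + A·d² with d = y − 3.31863:
  vertical leg: d = 2.93137 cm → contributes +270.172 cm⁴
  horizontal leg (remainder): d = -2.81863 cm → contributes +104.364 cm⁴
Total I = 374.536 cm⁴.
For the y-axis: x̄ = 4.06863 cm.
Repeating about the centroidal y-axis gives I_y = 496.38 cm⁴.
Polar second moment: J = I_x + I_y = 870.916 cm⁴.

J ≈ 870.9 cm⁴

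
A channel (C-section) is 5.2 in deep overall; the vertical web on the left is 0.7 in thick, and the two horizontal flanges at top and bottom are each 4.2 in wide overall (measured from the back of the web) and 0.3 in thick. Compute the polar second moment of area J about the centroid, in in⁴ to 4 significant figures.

J ≈ 28.99 in⁴

Split into non-overlapping primitives; take the origin at the lower-left of the bounding box.
Web: 0.7 × 5.2, A = 3.64 in², y = 2.6 in, Ī = 8.20213 in⁴.
Top flange (beyond web): 3.5 × 0.3, A = 1.05 in², y = 5.05 in, Ī = 0.007875 in⁴.
Bottom flange (beyond web): 3.5 × 0.3, A = 1.05 in², y = 0.15 in, Ī = 0.007875 in⁴.
By symmetry the centroid is at mid-height, ȳ = 2.6 in.
Transfer each piece to the centroidal x-axis using Ī + A·d² with d = y − 2.6:
  web: d = 0 in → contributes +8.20213 in⁴
  top flange (beyond web): d = 2.45 in → contributes +6.3105 in⁴
  bottom flange (beyond web): d = -2.45 in → contributes +6.3105 in⁴
Total I = 20.8231 in⁴.
For the y-axis: x̄ = 1.11829 in.
Repeating about the centroidal y-axis gives I_y = 8.16521 in⁴.
Polar second moment: J = I_x + I_y = 28.9883 in⁴.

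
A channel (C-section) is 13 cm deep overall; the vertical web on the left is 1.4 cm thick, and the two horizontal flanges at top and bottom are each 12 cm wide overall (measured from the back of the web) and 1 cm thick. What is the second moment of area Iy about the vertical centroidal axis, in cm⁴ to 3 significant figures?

Decompose the section into non-overlapping parts with the origin at the bottom-left of its bounding rectangle.
Web: 1.4 × 13, A = 18.2 cm², x = 0.7 cm, Ī = 2.9727 cm⁴.
Top flange (beyond web): 10.6 × 1, A = 10.6 cm², x = 6.7 cm, Ī = 99.251 cm⁴.
Bottom flange (beyond web): 10.6 × 1, A = 10.6 cm², x = 6.7 cm, Ī = 99.251 cm⁴.
Centroid: x̄ = ΣA·x / ΣA = 3.9284 cm.
Transfer each piece to the vertical centroidal axis using Ī + A·d² with d = x − 3.9284:
  web: d = -3.2284 cm → contributes +192.67 cm⁴
  top flange (beyond web): d = 2.7716 cm → contributes +180.68 cm⁴
  bottom flange (beyond web): d = 2.7716 cm → contributes +180.68 cm⁴
Total I = 554.02 cm⁴.

Iy ≈ 554 cm⁴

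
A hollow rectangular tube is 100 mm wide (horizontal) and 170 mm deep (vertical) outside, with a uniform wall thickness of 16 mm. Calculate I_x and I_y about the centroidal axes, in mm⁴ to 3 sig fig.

Break the section into simple shapes (no overlaps), measuring from the bottom-left corner of the bounding box.
Outer rectangle: 100 × 170, A = 17 000 mm², y = 85 mm, Ī = 40 941 667 mm⁴.
Inner void (subtracted): 68 × 138, A = 9 384 mm², y = 85 mm, Ī = 14 892 408 mm⁴.
By symmetry the centroid is at mid-height, ȳ = 85 mm.
All pieces are centred on the centroidal x-axis, so I = ΣĪ (holes subtracted) = 26 049 259 mm⁴.
Repeating about the centroidal y-axis gives I_y = 10 550 699 mm⁴.

I_x ≈ 2.60 × 10⁷ mm⁴, I_y ≈ 1.06 × 10⁷ mm⁴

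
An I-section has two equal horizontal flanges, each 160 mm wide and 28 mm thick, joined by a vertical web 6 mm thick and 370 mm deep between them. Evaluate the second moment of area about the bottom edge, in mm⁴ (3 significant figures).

I_base ≈ 8.88 × 10⁸ mm⁴

Decompose the section into non-overlapping parts with the origin at the bottom-left of its bounding rectangle.
Bottom flange: 160 × 28, A = 4 480 mm², y = 14 mm, Ī = 292 693 mm⁴.
Web: 6 × 370, A = 2 220 mm², y = 213 mm, Ī = 25 326 500 mm⁴.
Top flange: 160 × 28, A = 4 480 mm², y = 412 mm, Ī = 292 693 mm⁴.
Transfer each piece to a horizontal axis along the bottom face using Ī + A·d² with d = y − 0:
  bottom flange: d = 14 mm → contributes +1 170 773 mm⁴
  web: d = 213 mm → contributes +126 045 680 mm⁴
  top flange: d = 412 mm → contributes +760 745 813 mm⁴
Total I = 887 962 267 mm⁴.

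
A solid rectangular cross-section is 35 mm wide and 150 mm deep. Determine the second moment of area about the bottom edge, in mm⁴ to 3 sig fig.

The section: 35 × 150, A = 5 250 mm², y = 75 mm, Ī = 9 843 750 mm⁴.
Transfer it to a horizontal axis along the bottom face using Ī + A·d² with d = y − 0:
  the section: d = 75 mm → contributes +39 375 000 mm⁴
Total I = 39 375 000 mm⁴.

I_base ≈ 3.94 × 10⁷ mm⁴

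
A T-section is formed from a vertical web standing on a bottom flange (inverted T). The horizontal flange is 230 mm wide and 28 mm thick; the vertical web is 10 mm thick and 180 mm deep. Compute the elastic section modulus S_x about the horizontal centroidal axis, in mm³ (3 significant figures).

Treat the section as a set of non-overlapping primitives; coordinates are from the bounding-box lower-left.
Flange: 230 × 28, A = 6 440 mm², y = 14 mm, Ī = 420 747 mm⁴.
Web: 10 × 180, A = 1 800 mm², y = 118 mm, Ī = 4 860 000 mm⁴.
Centroid: ȳ = ΣA·y / ΣA = 36.718 mm.
Transfer each piece to the horizontal centroidal axis using Ī + A·d² with d = y − 36.718:
  flange: d = -22.718 mm → contributes +3 744 610 mm⁴
  web: d = 81.282 mm → contributes +16 752 044 mm⁴
Total I = 20 496 653 mm⁴.
Extreme fibre distance c = 171.28 mm; S = I/c = 119 666 mm³.

S_x ≈ 1.20 × 10⁵ mm³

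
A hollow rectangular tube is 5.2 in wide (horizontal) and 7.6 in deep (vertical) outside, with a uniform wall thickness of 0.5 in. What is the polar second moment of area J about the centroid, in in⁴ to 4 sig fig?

J ≈ 137.9 in⁴

Decompose the section into non-overlapping parts with the origin at the bottom-left of its bounding rectangle.
Outer rectangle: 5.2 × 7.6, A = 39.52 in², y = 3.8 in, Ī = 190.223 in⁴.
Inner void (subtracted): 4.2 × 6.6, A = 27.72 in², y = 3.8 in, Ī = 100.624 in⁴.
By symmetry the centroid is at mid-height, ȳ = 3.8 in.
All pieces are centred on the centroidal x-axis, so I = ΣĪ (holes subtracted) = 89.5993 in⁴.
Repeating about the centroidal y-axis gives I_y = 48.3033 in⁴.
Polar second moment: J = I_x + I_y = 137.903 in⁴.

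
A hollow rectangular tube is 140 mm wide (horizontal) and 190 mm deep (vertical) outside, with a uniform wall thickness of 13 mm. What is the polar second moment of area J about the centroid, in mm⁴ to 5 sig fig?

Break the section into simple shapes (no overlaps), measuring from the bottom-left corner of the bounding box.
Outer rectangle: 140 × 190, A = 26 600 mm², y = 95 mm, Ī = 80 021 667 mm⁴.
Inner void (subtracted): 114 × 164, A = 18 696 mm², y = 95 mm, Ī = 41 903 968 mm⁴.
By symmetry the centroid is at mid-height, ȳ = 95 mm.
All pieces are centred on the centroidal x-axis, so I = ΣĪ (holes subtracted) = 38 117 699 mm⁴.
Repeating about the centroidal y-axis gives I_y = 23 198 899 mm⁴.
Polar second moment: J = I_x + I_y = 61 316 597 mm⁴.

J ≈ 6.1317 × 10⁷ mm⁴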